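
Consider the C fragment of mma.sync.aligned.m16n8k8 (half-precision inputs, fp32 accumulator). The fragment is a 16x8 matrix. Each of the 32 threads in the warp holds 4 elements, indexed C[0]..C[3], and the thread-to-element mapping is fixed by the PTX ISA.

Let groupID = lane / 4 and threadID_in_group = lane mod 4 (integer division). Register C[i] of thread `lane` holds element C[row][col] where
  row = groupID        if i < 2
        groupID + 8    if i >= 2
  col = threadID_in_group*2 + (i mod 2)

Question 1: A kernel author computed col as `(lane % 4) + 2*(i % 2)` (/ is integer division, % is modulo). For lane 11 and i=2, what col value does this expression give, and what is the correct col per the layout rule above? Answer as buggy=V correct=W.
`(lane % 4) + 2*(i % 2)`[11,2]->3
lane 11->11/4=2, 11 mod 4=3
i=2  r:2+8->10  c:2·3+0->6
col: 3 vs 6

buggy=3 correct=6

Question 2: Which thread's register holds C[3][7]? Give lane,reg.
r=3→G=3,rhi=0  c=7→T=3,p=1
L=3*4+3=15  i=0*2+1=1

15,1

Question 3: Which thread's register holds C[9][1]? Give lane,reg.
4,3

r=9⇒gr=1,Rb=1  c=1⇒th=0,odd=1
L=1*4+0=4  i=1*2+1=3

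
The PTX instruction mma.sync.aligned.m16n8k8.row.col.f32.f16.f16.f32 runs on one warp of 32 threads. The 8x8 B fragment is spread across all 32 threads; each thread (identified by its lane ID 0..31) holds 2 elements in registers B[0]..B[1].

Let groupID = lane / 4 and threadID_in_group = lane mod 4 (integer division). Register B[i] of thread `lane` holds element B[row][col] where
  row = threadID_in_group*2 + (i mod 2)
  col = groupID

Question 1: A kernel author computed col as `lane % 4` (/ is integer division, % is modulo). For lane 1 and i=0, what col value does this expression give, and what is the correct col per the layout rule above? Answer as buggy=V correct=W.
`lane % 4`[1,0]→1
1: G=0,T=1
[0] (1*2+0,0) = (2,0)
col: 1 vs 0

buggy=1 correct=0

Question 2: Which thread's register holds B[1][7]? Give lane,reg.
c: 7->gid=7  r: 1->tid=0,i&1=1
L=7*4+0=28  i=1=1

28,1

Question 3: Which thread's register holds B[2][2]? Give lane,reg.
c: 2->gid=2  r: 2->tid=1,i&1=0
L=2*4+1=9  i=0=0

9,0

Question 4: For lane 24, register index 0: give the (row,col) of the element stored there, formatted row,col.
0,6

lane 24⇒24/4=6, 24 mod 4=0
i=0  r:2·0+0⇒0  c:6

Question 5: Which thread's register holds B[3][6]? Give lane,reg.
c=6→G=6  r=3→T=1,p=1
L=6*4+1=25  i=1=1

25,1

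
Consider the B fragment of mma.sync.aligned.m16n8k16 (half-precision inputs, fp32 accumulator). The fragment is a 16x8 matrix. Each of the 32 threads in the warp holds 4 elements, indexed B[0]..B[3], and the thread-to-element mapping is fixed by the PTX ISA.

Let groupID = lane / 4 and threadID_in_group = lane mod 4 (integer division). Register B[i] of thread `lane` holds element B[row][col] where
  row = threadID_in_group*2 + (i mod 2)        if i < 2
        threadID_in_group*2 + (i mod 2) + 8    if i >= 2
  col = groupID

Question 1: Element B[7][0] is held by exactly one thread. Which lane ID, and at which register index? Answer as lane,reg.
c=0->g=0  r=7->rb=0,t=3,b0=1
L=0*4+3=3  i=0*2+1=1

3,1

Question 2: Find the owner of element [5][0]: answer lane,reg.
c: 0->gid=0  r: 5->r8=0,tid=2,i&1=1
L=0*4+2=2  i=0*2+1=1

2,1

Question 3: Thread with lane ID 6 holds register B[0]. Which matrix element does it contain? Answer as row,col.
L=6→G=6>>2=1, T=6&3=2
[0]→row 2·2+0+0=4  col G=1

4,1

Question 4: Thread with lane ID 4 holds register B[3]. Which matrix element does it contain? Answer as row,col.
L=4->g=4>>2=1, t=4&3=0
[3]->row 0·2+1+8=9  col g=1

9,1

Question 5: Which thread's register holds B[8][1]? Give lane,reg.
4,2

c=1→G=1  r=8→rhi=1,T=0,p=0
L=1*4+0=4  i=1*2+0=2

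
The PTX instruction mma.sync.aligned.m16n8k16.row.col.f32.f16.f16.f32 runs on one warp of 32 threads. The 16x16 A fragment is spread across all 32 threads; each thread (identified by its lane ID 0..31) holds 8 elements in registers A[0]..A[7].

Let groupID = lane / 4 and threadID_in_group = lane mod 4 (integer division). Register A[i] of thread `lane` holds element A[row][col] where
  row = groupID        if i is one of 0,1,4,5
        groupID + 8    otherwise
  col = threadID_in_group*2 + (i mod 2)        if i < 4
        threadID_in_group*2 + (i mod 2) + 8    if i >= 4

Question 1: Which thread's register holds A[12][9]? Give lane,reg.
r: 12->gid=4,r8=1  c: 9->c8=1,tid=0,i&1=1
L=4*4+0=16  i=1*4+1*2+1=7

16,7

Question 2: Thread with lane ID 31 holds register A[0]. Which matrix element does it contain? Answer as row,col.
L=31->g=31>>2=7, t=31&3=3
[0]->row 7+0=7  col 3·2+0+0=6

7,6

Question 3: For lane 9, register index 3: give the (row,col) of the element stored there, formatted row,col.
lane 9: G=2 (9/4), T=1 (9%4)
i=3: r=2+8=10, c=1*2+1+0=3

10,3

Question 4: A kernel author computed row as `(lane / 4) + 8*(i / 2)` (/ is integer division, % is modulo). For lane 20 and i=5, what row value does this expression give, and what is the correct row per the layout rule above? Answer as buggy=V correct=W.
`(lane / 4) + 8*(i / 2)`[20,5]→21
lane 20: G=5 (20/4), T=0 (20%4)
i=5: r=5+0=5, c=0*2+1+8=9
row: 21 vs 5

buggy=21 correct=5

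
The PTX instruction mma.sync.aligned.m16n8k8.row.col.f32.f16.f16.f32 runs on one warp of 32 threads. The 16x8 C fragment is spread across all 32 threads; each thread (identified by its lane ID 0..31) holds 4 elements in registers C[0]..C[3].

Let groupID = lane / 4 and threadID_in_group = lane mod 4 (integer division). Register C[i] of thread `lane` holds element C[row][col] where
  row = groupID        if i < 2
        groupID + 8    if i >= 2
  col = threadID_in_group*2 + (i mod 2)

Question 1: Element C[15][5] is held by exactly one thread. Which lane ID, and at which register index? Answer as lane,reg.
r=15->g=7,rb=1  c=5->t=2,b0=1
L=7*4+2=30  i=1*2+1=3

30,3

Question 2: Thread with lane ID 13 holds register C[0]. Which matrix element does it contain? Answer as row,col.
lane 13: gr=3 (13/4), th=1 (13%4)
i=0: r=3+0=3, c=1*2+0=2

3,2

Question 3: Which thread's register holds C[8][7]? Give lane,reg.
3,3

r=8->g=0,rb=1  c=7->t=3,b0=1
L=0*4+3=3  i=1*2+1=3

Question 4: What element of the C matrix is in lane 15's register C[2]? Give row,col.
11,6

lane 15=>15/4=3, 15 mod 4=3
i=2  r:3+8=>11  c:2·3+0=>6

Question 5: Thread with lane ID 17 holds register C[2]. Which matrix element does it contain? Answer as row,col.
12,2

lane 17⇒17/4=4, 17 mod 4=1
i=2  r:4+8⇒12  c:2·1+0⇒2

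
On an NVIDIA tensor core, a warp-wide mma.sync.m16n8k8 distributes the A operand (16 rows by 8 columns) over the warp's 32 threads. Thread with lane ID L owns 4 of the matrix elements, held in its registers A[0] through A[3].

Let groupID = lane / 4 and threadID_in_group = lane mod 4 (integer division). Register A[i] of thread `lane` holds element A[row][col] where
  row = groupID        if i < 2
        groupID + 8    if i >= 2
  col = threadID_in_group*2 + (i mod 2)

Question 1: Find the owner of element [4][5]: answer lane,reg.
r: 4->gid=4,r8=0  c: 5->tid=2,i&1=1
L=4*4+2=18  i=0*2+1=1

18,1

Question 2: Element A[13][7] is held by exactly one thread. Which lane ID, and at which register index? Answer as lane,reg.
23,3

r=13→G=5,rhi=1  c=7→T=3,p=1
L=5*4+3=23  i=1*2+1=3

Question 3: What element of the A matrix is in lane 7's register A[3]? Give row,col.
9,7

7: gr=1,th=3
[3] (1+8,3*2+1) = (9,7)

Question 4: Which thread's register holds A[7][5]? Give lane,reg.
30,1

r=7⇒gr=7,Rb=0  c=5⇒th=2,odd=1
L=7*4+2=30  i=0*2+1=1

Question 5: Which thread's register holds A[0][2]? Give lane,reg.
r=0→G=0,rhi=0  c=2→T=1,p=0
L=0*4+1=1  i=0*2+0=0

1,0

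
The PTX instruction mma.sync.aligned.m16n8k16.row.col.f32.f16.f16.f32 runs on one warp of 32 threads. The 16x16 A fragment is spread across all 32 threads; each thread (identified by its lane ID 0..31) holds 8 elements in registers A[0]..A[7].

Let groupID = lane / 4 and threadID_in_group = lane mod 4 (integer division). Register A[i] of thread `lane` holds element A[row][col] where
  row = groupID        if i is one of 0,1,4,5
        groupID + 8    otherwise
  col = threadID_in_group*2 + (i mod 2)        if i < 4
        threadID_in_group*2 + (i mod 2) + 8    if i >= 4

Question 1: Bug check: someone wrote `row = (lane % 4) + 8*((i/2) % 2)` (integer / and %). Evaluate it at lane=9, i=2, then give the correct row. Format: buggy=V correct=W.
`(lane % 4) + 8*((i/2) % 2)`[9,2]→9
lane 9→9/4=2, 9 mod 4=1
i=2  r:2+8→10  c:2·1+0+0→2
row: 9 vs 10

buggy=9 correct=10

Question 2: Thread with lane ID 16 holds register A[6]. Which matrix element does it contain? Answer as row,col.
12,8

16: grp=4,tig=0
[6] (4+8,0*2+0+8) = (12,8)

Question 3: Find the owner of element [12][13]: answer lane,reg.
r=12⇒gr=4,Rb=1  c=13⇒Cb=1,th=2,odd=1
L=4*4+2=18  i=1*4+1*2+1=7

18,7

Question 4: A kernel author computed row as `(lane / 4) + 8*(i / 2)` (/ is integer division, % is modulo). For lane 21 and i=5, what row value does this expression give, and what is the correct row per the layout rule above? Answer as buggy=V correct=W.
`(lane / 4) + 8*(i / 2)`[21,5]⇒21
lane 21: gr=5 (21/4), th=1 (21%4)
i=5: r=5+0=5, c=1*2+1+8=11
row: 21 vs 5

buggy=21 correct=5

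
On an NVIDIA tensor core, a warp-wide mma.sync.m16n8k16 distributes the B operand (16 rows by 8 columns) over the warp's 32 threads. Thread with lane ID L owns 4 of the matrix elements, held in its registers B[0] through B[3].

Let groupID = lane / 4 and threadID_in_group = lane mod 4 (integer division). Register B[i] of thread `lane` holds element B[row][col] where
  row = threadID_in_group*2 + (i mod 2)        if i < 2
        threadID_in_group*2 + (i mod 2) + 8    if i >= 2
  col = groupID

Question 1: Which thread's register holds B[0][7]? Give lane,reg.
28,0

c:7=>grp=7  r:0=>rB=0,tig=0,lo=0
L=7*4+0=28  i=0*2+0=0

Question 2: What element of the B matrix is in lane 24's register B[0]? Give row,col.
lane 24->24/4=6, 24 mod 4=0
i=0  r:2·0+0+0->0  c:6

0,6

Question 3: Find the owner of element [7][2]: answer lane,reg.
c=2⇒gr=2  r=7⇒Rb=0,th=3,odd=1
L=2*4+3=11  i=0*2+1=1

11,1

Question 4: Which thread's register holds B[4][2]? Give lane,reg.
10,0

c=2->g=2  r=4->rb=0,t=2,b0=0
L=2*4+2=10  i=0*2+0=0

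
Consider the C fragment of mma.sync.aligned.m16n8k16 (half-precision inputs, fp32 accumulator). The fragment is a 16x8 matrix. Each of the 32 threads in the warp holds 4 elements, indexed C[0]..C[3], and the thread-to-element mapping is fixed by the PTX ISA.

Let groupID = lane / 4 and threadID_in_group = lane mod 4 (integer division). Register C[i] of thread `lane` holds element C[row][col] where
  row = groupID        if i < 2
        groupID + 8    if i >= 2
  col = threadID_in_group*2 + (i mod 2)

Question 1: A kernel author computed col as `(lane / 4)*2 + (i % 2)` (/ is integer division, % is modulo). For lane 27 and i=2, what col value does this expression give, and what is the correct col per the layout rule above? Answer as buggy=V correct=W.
`(lane / 4)*2 + (i % 2)`[27,2]=>12
L=27=>grp=27>>2=6, tig=27&3=3
[2]=>row 6+8=14  col 3·2+0=6
col: 12 vs 6

buggy=12 correct=6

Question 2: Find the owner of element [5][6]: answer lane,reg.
23,0

r=5⇒gr=5,Rb=0  c=6⇒th=3,odd=0
L=5*4+3=23  i=0*2+0=0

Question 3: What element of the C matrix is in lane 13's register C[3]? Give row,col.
lane 13→13/4=3, 13 mod 4=1
i=3  r:3+8→11  c:2·1+1→3

11,3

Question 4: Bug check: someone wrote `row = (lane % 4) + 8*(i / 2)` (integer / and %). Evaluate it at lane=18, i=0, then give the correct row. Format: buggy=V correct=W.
buggy=2 correct=4

`(lane % 4) + 8*(i / 2)`[18,0]->2
18: g=4,t=2
[0] (4+0,2*2+0) = (4,4)
row: 2 vs 4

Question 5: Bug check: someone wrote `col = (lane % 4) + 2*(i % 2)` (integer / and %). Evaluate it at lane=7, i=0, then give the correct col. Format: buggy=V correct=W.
buggy=3 correct=6

`(lane % 4) + 2*(i % 2)`[7,0]->3
L=7->g=7>>2=1, t=7&3=3
[0]->row 1+0=1  col 3·2+0=6
col: 3 vs 6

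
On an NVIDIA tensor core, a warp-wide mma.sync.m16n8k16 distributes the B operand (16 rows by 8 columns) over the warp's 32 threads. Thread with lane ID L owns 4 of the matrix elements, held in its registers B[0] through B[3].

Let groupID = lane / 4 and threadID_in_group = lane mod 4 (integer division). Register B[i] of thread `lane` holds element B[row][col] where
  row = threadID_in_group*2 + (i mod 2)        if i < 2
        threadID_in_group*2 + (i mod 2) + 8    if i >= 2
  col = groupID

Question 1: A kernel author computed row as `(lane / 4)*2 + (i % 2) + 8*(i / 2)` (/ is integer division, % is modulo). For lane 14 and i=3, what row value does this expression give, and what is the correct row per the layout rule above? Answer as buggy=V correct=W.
`(lane / 4)*2 + (i % 2) + 8*(i / 2)`[14,3]⇒15
L=14⇒gr=14>>2=3, th=14&3=2
[3]⇒row 2·2+1+8=13  col gr=3
row: 15 vs 13

buggy=15 correct=13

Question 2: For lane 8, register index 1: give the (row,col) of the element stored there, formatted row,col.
1,2

lane 8->8/4=2, 8 mod 4=0
i=1  r:2·0+1+0->1  c:2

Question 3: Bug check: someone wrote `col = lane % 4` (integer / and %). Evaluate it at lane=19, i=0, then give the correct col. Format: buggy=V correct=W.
`lane % 4`[19,0]=>3
L=19=>grp=19>>2=4, tig=19&3=3
[0]=>row 3·2+0+0=6  col grp=4
col: 3 vs 4

buggy=3 correct=4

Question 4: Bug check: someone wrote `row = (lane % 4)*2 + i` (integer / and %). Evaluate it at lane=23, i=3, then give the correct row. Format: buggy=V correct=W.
`(lane % 4)*2 + i`[23,3]->9
L=23->g=23>>2=5, t=23&3=3
[3]->row 3·2+1+8=15  col g=5
row: 9 vs 15

buggy=9 correct=15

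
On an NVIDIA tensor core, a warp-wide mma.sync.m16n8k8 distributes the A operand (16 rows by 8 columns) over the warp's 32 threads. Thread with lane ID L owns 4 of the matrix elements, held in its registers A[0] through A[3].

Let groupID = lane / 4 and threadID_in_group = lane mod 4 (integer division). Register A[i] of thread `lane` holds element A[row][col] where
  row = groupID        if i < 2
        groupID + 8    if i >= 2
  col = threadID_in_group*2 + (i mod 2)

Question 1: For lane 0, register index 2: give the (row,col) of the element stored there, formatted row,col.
lane 0=>0/4=0, 0 mod 4=0
i=2  r:0+8=>8  c:2·0+0=>0

8,0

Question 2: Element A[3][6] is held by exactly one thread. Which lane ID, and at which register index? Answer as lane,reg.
15,0

r=3→G=3,rhi=0  c=6→T=3,p=0
L=3*4+3=15  i=0*2+0=0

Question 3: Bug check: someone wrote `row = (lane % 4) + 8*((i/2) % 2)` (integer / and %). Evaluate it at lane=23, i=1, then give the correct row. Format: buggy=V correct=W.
`(lane % 4) + 8*((i/2) % 2)`[23,1]=>3
lane 23: grp=5 (23/4), tig=3 (23%4)
i=1: r=5+0=5, c=3*2+1=7
row: 3 vs 5

buggy=3 correct=5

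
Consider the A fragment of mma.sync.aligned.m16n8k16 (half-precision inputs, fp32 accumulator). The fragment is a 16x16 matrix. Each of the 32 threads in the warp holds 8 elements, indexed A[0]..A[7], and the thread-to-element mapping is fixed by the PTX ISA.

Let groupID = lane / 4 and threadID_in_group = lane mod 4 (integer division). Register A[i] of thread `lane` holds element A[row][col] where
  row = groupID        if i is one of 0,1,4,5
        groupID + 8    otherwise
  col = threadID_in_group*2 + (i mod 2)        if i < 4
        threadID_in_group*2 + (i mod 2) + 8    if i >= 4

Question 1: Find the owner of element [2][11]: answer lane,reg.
r: 2->gid=2,r8=0  c: 11->c8=1,tid=1,i&1=1
L=2*4+1=9  i=1*4+0*2+1=5

9,5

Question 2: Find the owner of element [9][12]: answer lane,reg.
6,6

r=9->g=1,rb=1  c=12->cb=1,t=2,b0=0
L=1*4+2=6  i=1*4+1*2+0=6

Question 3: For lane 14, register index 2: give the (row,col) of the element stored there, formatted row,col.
lane 14: gr=3 (14/4), th=2 (14%4)
i=2: r=3+8=11, c=2*2+0+0=4

11,4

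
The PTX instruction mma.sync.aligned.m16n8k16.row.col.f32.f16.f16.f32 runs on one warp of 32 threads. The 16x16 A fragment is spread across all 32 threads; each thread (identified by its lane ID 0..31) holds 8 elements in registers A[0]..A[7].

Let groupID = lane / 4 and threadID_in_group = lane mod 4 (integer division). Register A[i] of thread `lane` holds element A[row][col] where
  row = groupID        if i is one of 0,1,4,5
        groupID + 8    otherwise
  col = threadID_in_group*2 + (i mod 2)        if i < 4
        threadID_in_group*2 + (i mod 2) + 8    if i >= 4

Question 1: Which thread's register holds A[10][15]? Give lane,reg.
11,7

r=10⇒gr=2,Rb=1  c=15⇒Cb=1,th=3,odd=1
L=2*4+3=11  i=1*4+1*2+1=7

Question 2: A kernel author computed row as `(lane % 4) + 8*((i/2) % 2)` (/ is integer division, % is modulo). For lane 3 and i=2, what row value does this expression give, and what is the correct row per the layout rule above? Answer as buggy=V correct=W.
`(lane % 4) + 8*((i/2) % 2)`[3,2]->11
3: gid=0,tid=3
[2] (0+8,3*2+0+0) = (8,6)
row: 11 vs 8

buggy=11 correct=8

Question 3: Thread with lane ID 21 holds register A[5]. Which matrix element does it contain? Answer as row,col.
L=21→G=21>>2=5, T=21&3=1
[5]→row 5+0=5  col 1·2+1+8=11

5,11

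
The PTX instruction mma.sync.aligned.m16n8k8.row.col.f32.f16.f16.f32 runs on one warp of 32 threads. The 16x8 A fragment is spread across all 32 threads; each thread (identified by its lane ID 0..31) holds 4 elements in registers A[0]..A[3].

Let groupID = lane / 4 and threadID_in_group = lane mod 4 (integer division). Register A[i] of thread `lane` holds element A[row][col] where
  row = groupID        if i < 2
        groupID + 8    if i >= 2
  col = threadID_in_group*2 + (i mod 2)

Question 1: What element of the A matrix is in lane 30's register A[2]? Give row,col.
lane 30: gid=7 (30/4), tid=2 (30%4)
i=2: r=7+8=15, c=2*2+0=4

15,4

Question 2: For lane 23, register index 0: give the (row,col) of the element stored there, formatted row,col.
5,6

23: gr=5,th=3
[0] (5+0,3*2+0) = (5,6)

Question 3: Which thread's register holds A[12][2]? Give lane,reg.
r=12→G=4,rhi=1  c=2→T=1,p=0
L=4*4+1=17  i=1*2+0=2

17,2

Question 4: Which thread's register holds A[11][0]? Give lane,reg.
12,2

r=11⇒gr=3,Rb=1  c=0⇒th=0,odd=0
L=3*4+0=12  i=1*2+0=2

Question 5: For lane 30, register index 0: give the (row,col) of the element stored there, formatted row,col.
7,4

lane 30->30/4=7, 30 mod 4=2
i=0  r:7+0->7  c:2·2+0->4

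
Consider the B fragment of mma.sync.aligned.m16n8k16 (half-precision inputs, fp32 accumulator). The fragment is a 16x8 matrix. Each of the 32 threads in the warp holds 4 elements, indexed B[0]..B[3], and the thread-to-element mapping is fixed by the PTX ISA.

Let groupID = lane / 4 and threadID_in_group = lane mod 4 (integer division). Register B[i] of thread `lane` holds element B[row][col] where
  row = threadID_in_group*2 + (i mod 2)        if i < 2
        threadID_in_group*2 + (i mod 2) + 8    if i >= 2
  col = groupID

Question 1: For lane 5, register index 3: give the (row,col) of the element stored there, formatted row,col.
11,1

lane 5: G=1 (5/4), T=1 (5%4)
i=3: r=1*2+1+8=11, c=G=1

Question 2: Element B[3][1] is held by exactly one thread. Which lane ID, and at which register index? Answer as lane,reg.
5,1

c: 1->gid=1  r: 3->r8=0,tid=1,i&1=1
L=1*4+1=5  i=0*2+1=1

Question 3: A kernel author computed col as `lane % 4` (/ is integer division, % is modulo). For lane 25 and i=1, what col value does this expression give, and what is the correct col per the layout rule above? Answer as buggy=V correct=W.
`lane % 4`[25,1]⇒1
lane 25⇒25/4=6, 25 mod 4=1
i=1  r:2·1+1+0⇒3  c:6
col: 1 vs 6

buggy=1 correct=6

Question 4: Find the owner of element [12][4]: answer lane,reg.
18,2

c=4⇒gr=4  r=12⇒Rb=1,th=2,odd=0
L=4*4+2=18  i=1*2+0=2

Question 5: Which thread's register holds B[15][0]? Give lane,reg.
3,3

c=0⇒gr=0  r=15⇒Rb=1,th=3,odd=1
L=0*4+3=3  i=1*2+1=3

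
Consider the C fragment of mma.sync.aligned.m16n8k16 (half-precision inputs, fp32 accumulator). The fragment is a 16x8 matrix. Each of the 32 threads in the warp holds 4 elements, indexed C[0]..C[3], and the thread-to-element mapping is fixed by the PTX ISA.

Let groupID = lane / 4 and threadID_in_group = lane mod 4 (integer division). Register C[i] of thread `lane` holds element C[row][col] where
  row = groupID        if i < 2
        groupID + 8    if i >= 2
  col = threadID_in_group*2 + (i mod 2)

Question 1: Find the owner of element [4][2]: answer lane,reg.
17,0

r=4→G=4,rhi=0  c=2→T=1,p=0
L=4*4+1=17  i=0*2+0=0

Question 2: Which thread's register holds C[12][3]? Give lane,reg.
r=12->g=4,rb=1  c=3->t=1,b0=1
L=4*4+1=17  i=1*2+1=3

17,3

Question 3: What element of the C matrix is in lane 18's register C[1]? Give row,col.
L=18→G=18>>2=4, T=18&3=2
[1]→row 4+0=4  col 2·2+1=5

4,5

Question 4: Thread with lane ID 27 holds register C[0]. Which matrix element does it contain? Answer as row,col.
lane 27: g=6 (27/4), t=3 (27%4)
i=0: r=6+0=6, c=3*2+0=6

6,6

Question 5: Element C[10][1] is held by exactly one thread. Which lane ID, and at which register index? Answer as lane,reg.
r=10→G=2,rhi=1  c=1→T=0,p=1
L=2*4+0=8  i=1*2+1=3

8,3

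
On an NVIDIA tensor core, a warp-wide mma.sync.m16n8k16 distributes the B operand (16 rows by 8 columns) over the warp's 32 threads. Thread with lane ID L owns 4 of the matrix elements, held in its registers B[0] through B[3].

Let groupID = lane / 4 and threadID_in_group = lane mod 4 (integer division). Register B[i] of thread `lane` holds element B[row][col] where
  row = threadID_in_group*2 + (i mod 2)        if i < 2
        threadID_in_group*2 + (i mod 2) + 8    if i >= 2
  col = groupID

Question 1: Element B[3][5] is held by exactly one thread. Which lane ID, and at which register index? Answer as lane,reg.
21,1

c=5->g=5  r=3->rb=0,t=1,b0=1
L=5*4+1=21  i=0*2+1=1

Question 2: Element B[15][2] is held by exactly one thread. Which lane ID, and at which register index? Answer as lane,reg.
c=2⇒gr=2  r=15⇒Rb=1,th=3,odd=1
L=2*4+3=11  i=1*2+1=3

11,3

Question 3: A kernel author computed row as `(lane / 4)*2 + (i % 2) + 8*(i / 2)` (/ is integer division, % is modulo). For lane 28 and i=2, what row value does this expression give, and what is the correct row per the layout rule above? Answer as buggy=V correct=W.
buggy=22 correct=8

`(lane / 4)*2 + (i % 2) + 8*(i / 2)`[28,2]->22
L=28->gid=28>>2=7, tid=28&3=0
[2]->row 0·2+0+8=8  col gid=7
row: 22 vs 8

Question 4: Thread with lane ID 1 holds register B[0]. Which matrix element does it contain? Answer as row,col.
2,0

lane 1: gid=0 (1/4), tid=1 (1%4)
i=0: r=1*2+0+0=2, c=gid=0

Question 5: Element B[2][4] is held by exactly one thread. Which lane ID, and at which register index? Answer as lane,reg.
c=4→G=4  r=2→rhi=0,T=1,p=0
L=4*4+1=17  i=0*2+0=0

17,0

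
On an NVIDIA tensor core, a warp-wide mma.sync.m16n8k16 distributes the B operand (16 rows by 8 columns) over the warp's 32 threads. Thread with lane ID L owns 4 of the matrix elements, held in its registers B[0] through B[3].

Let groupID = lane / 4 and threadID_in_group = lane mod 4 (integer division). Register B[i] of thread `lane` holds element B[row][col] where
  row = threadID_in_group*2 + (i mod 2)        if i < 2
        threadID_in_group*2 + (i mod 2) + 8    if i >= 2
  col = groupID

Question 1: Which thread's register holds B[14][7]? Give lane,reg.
c=7⇒gr=7  r=14⇒Rb=1,th=3,odd=0
L=7*4+3=31  i=1*2+0=2

31,2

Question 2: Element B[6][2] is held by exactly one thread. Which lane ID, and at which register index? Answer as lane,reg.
11,0

c=2⇒gr=2  r=6⇒Rb=0,th=3,odd=0
L=2*4+3=11  i=0*2+0=0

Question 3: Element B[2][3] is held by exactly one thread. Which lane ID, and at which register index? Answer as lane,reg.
13,0

c=3→G=3  r=2→rhi=0,T=1,p=0
L=3*4+1=13  i=0*2+0=0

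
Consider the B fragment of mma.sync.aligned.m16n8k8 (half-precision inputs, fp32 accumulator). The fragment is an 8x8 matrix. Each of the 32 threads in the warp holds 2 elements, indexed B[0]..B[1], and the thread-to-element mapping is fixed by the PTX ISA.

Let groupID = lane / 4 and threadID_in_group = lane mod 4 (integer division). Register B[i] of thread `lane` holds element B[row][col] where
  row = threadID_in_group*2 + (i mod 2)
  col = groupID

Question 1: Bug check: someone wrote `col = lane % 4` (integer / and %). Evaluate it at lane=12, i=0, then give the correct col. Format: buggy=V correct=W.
`lane % 4`[12,0]->0
lane 12->12/4=3, 12 mod 4=0
i=0  r:2·0+0->0  c:3
col: 0 vs 3

buggy=0 correct=3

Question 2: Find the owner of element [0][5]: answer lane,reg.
20,0

c=5⇒gr=5  r=0⇒th=0,odd=0
L=5*4+0=20  i=0=0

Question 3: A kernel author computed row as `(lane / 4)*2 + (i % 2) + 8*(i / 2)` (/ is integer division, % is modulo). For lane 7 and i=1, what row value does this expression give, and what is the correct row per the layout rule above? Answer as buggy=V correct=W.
buggy=3 correct=7

`(lane / 4)*2 + (i % 2) + 8*(i / 2)`[7,1]⇒3
7: gr=1,th=3
[1] (3*2+1,1) = (7,1)
row: 3 vs 7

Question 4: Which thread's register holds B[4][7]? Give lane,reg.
c=7->g=7  r=4->t=2,b0=0
L=7*4+2=30  i=0=0

30,0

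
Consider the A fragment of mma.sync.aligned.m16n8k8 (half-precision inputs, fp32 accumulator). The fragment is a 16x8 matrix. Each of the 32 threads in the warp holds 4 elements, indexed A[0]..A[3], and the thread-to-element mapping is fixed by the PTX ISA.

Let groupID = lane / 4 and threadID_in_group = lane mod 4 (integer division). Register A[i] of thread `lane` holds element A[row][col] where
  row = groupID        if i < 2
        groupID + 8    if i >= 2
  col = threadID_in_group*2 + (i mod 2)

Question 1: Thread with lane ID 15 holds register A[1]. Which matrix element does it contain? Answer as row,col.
lane 15⇒15/4=3, 15 mod 4=3
i=1  r:3+0⇒3  c:2·3+1⇒7

3,7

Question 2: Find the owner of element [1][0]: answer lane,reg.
4,0

r=1->g=1,rb=0  c=0->t=0,b0=0
L=1*4+0=4  i=0*2+0=0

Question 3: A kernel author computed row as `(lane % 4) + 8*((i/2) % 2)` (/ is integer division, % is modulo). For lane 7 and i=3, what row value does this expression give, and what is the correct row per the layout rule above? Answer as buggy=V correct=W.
buggy=11 correct=9

`(lane % 4) + 8*((i/2) % 2)`[7,3]→11
lane 7: G=1 (7/4), T=3 (7%4)
i=3: r=1+8=9, c=3*2+1=7
row: 11 vs 9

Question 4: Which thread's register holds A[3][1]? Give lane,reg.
r:3=>grp=3,rB=0  c:1=>tig=0,lo=1
L=3*4+0=12  i=0*2+1=1

12,1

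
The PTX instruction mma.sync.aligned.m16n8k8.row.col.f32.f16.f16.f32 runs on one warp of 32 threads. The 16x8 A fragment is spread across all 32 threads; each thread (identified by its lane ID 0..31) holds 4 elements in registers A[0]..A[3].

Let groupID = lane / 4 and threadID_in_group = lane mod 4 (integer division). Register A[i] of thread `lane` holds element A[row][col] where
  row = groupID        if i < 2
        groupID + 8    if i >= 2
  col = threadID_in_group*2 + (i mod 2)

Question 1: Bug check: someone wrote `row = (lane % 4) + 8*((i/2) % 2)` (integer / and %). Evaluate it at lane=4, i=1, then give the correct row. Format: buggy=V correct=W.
`(lane % 4) + 8*((i/2) % 2)`[4,1]→0
lane 4→4/4=1, 4 mod 4=0
i=1  r:1+0→1  c:2·0+1→1
row: 0 vs 1

buggy=0 correct=1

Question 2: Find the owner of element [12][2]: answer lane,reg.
17,2

r=12⇒gr=4,Rb=1  c=2⇒th=1,odd=0
L=4*4+1=17  i=1*2+0=2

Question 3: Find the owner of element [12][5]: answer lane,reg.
r=12⇒gr=4,Rb=1  c=5⇒th=2,odd=1
L=4*4+2=18  i=1*2+1=3

18,3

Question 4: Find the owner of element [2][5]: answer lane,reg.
r: 2->gid=2,r8=0  c: 5->tid=2,i&1=1
L=2*4+2=10  i=0*2+1=1

10,1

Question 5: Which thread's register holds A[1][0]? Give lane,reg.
r:1=>grp=1,rB=0  c:0=>tig=0,lo=0
L=1*4+0=4  i=0*2+0=0

4,0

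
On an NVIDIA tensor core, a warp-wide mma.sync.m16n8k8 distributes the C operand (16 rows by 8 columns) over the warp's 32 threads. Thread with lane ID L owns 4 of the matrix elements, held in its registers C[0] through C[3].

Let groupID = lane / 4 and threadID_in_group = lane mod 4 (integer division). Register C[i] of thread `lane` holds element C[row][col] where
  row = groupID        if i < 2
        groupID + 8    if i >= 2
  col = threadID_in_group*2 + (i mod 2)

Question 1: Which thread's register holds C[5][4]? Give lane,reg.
r=5->g=5,rb=0  c=4->t=2,b0=0
L=5*4+2=22  i=0*2+0=0

22,0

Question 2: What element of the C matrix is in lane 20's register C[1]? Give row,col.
5,1

lane 20→20/4=5, 20 mod 4=0
i=1  r:5+0→5  c:2·0+1→1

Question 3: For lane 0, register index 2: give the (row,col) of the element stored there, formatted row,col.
8,0

lane 0->0/4=0, 0 mod 4=0
i=2  r:0+8->8  c:2·0+0->0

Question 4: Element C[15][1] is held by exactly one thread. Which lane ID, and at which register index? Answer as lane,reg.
28,3

r: 15->gid=7,r8=1  c: 1->tid=0,i&1=1
L=7*4+0=28  i=1*2+1=3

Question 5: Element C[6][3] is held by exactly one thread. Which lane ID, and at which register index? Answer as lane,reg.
r=6→G=6,rhi=0  c=3→T=1,p=1
L=6*4+1=25  i=0*2+1=1

25,1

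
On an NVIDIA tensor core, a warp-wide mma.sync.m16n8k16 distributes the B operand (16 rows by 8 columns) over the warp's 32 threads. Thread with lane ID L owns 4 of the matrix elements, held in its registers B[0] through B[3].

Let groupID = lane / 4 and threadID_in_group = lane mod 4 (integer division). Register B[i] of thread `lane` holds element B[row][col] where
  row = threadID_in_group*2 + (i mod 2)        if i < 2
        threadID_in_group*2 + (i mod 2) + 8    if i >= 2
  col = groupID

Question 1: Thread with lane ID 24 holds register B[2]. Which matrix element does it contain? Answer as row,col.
8,6

24: grp=6,tig=0
[2] (0*2+0+8,6) = (8,6)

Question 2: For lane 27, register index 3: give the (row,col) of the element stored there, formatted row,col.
L=27=>grp=27>>2=6, tig=27&3=3
[3]=>row 3·2+1+8=15  col grp=6

15,6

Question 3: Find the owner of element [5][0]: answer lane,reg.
2,1

c=0->g=0  r=5->rb=0,t=2,b0=1
L=0*4+2=2  i=0*2+1=1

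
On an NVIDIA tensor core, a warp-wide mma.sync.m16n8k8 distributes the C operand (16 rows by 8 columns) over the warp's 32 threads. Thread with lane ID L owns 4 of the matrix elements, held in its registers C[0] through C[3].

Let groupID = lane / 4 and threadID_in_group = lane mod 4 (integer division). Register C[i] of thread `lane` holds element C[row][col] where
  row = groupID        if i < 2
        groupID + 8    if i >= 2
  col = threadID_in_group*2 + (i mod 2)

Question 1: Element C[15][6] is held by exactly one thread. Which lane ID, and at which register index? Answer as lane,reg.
r=15->g=7,rb=1  c=6->t=3,b0=0
L=7*4+3=31  i=1*2+0=2

31,2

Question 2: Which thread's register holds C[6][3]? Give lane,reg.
25,1

r:6=>grp=6,rB=0  c:3=>tig=1,lo=1
L=6*4+1=25  i=0*2+1=1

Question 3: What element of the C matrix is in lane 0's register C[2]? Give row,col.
8,0

lane 0: gid=0 (0/4), tid=0 (0%4)
i=2: r=0+8=8, c=0*2+0=0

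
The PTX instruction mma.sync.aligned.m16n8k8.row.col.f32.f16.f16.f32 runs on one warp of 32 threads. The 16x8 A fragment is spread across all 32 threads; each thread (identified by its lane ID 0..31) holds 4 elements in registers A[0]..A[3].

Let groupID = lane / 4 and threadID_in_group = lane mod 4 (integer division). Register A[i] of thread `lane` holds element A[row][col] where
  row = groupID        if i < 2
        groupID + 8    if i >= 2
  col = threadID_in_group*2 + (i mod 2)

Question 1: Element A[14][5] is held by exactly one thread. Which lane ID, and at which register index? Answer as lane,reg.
r: 14->gid=6,r8=1  c: 5->tid=2,i&1=1
L=6*4+2=26  i=1*2+1=3

26,3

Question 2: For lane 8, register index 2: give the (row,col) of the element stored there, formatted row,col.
10,0

L=8⇒gr=8>>2=2, th=8&3=0
[2]⇒row 2+8=10  col 0·2+0=0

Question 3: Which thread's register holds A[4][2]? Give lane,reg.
17,0

r=4→G=4,rhi=0  c=2→T=1,p=0
L=4*4+1=17  i=0*2+0=0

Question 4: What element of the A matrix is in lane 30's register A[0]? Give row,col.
L=30→G=30>>2=7, T=30&3=2
[0]→row 7+0=7  col 2·2+0=4

7,4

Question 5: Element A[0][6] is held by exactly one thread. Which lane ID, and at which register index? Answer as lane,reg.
3,0

r=0->g=0,rb=0  c=6->t=3,b0=0
L=0*4+3=3  i=0*2+0=0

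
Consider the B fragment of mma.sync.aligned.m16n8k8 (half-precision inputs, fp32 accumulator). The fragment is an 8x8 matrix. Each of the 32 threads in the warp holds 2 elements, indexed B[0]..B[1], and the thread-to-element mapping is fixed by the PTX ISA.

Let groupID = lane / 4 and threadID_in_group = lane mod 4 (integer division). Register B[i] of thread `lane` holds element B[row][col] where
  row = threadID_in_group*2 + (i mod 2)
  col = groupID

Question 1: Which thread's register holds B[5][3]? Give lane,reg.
c=3->g=3  r=5->t=2,b0=1
L=3*4+2=14  i=1=1

14,1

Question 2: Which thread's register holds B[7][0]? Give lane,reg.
c=0->g=0  r=7->t=3,b0=1
L=0*4+3=3  i=1=1

3,1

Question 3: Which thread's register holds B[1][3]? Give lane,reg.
12,1

c=3->g=3  r=1->t=0,b0=1
L=3*4+0=12  i=1=1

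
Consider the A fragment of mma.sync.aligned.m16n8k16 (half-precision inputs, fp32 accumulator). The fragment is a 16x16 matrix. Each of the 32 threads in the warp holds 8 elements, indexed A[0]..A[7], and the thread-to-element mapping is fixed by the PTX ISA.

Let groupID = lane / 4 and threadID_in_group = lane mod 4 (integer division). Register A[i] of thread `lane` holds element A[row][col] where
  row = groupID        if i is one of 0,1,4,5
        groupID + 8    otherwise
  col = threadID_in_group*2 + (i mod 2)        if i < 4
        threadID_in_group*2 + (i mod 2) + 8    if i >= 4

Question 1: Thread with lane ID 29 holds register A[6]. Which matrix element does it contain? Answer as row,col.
15,10

lane 29⇒29/4=7, 29 mod 4=1
i=6  r:7+8⇒15  c:2·1+0+8⇒10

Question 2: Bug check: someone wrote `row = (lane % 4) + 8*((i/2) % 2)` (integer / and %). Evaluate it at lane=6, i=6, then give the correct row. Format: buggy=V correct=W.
buggy=10 correct=9

`(lane % 4) + 8*((i/2) % 2)`[6,6]->10
L=6->g=6>>2=1, t=6&3=2
[6]->row 1+8=9  col 2·2+0+8=12
row: 10 vs 9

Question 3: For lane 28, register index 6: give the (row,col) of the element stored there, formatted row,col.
15,8

L=28=>grp=28>>2=7, tig=28&3=0
[6]=>row 7+8=15  col 0·2+0+8=8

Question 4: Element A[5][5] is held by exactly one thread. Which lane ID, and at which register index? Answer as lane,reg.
r=5->g=5,rb=0  c=5->cb=0,t=2,b0=1
L=5*4+2=22  i=0*4+0*2+1=1

22,1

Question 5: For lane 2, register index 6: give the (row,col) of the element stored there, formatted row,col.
8,12

lane 2: gr=0 (2/4), th=2 (2%4)
i=6: r=0+8=8, c=2*2+0+8=12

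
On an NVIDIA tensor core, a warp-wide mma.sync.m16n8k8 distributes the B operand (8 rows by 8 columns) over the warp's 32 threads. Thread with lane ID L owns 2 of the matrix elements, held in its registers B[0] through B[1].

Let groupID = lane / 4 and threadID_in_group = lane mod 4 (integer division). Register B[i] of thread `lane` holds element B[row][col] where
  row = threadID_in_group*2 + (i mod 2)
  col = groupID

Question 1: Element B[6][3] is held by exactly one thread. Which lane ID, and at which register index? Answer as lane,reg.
15,0

c=3->g=3  r=6->t=3,b0=0
L=3*4+3=15  i=0=0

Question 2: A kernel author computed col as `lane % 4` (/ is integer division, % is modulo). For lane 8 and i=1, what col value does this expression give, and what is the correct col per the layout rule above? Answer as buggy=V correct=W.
`lane % 4`[8,1]→0
8: G=2,T=0
[1] (0*2+1,2) = (1,2)
col: 0 vs 2

buggy=0 correct=2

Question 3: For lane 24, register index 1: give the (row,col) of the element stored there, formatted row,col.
lane 24->24/4=6, 24 mod 4=0
i=1  r:2·0+1->1  c:6

1,6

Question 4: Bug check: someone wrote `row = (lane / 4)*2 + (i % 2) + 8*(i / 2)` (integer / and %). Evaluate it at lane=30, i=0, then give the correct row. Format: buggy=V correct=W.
buggy=14 correct=4

`(lane / 4)*2 + (i % 2) + 8*(i / 2)`[30,0]->14
L=30->g=30>>2=7, t=30&3=2
[0]->row 2·2+0=4  col g=7
row: 14 vs 4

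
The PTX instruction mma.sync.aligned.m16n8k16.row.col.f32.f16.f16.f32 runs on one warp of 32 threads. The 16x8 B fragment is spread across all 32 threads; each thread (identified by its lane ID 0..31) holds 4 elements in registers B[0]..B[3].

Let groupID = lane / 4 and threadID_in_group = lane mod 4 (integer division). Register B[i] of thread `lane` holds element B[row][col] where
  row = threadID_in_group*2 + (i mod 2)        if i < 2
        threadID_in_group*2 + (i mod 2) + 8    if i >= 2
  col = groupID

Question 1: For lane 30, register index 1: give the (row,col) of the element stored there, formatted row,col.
5,7

L=30→G=30>>2=7, T=30&3=2
[1]→row 2·2+1+0=5  col G=7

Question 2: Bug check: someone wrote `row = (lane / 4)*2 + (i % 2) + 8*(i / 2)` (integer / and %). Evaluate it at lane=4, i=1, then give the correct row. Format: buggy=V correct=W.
`(lane / 4)*2 + (i % 2) + 8*(i / 2)`[4,1]->3
L=4->gid=4>>2=1, tid=4&3=0
[1]->row 0·2+1+0=1  col gid=1
row: 3 vs 1

buggy=3 correct=1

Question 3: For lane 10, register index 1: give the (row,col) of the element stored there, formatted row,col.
lane 10: gid=2 (10/4), tid=2 (10%4)
i=1: r=2*2+1+0=5, c=gid=2

5,2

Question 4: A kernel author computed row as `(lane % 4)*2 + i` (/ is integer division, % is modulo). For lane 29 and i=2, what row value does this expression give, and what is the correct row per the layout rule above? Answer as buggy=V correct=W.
`(lane % 4)*2 + i`[29,2]→4
29: G=7,T=1
[2] (1*2+0+8,7) = (10,7)
row: 4 vs 10

buggy=4 correct=10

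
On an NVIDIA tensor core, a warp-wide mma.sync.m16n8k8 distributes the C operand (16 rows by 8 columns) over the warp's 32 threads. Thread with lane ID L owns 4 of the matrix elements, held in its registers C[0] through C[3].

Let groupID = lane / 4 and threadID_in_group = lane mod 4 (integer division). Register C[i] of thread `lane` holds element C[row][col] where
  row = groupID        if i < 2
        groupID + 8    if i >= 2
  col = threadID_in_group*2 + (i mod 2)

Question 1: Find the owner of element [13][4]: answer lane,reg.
22,2

r=13⇒gr=5,Rb=1  c=4⇒th=2,odd=0
L=5*4+2=22  i=1*2+0=2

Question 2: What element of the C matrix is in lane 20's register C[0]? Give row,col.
20: gr=5,th=0
[0] (5+0,0*2+0) = (5,0)

5,0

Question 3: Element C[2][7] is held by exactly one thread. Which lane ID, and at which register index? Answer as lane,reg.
11,1

r=2⇒gr=2,Rb=0  c=7⇒th=3,odd=1
L=2*4+3=11  i=0*2+1=1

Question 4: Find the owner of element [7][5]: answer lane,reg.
r: 7->gid=7,r8=0  c: 5->tid=2,i&1=1
L=7*4+2=30  i=0*2+1=1

30,1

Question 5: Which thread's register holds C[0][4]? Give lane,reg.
r:0=>grp=0,rB=0  c:4=>tig=2,lo=0
L=0*4+2=2  i=0*2+0=0

2,0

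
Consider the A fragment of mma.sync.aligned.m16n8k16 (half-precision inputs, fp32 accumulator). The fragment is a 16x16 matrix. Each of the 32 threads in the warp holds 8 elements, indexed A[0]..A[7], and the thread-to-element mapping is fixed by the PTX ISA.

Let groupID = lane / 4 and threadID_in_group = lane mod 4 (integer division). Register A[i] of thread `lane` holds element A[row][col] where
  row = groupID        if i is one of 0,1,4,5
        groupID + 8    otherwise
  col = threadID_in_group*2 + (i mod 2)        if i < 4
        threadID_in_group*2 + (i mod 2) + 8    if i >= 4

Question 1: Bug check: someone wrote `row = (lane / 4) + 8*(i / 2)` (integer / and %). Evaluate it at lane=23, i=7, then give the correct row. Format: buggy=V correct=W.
buggy=29 correct=13

`(lane / 4) + 8*(i / 2)`[23,7]->29
23: gid=5,tid=3
[7] (5+8,3*2+1+8) = (13,15)
row: 29 vs 13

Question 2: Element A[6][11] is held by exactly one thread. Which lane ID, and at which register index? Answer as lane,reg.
25,5

r=6→G=6,rhi=0  c=11→chi=1,T=1,p=1
L=6*4+1=25  i=1*4+0*2+1=5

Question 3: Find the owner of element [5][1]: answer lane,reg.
r:5=>grp=5,rB=0  c:1=>cB=0,tig=0,lo=1
L=5*4+0=20  i=0*4+0*2+1=1

20,1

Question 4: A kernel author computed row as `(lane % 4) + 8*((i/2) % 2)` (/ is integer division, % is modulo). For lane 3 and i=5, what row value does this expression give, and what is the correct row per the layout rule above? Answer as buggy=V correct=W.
`(lane % 4) + 8*((i/2) % 2)`[3,5]->3
3: gid=0,tid=3
[5] (0+0,3*2+1+8) = (0,15)
row: 3 vs 0

buggy=3 correct=0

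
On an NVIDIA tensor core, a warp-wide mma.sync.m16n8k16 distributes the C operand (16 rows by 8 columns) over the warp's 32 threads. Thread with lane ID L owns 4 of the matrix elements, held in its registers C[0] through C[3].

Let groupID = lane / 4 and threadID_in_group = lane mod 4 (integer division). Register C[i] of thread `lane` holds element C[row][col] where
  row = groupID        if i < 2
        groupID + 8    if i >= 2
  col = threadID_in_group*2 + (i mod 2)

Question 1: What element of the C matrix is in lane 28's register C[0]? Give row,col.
7,0

lane 28: gid=7 (28/4), tid=0 (28%4)
i=0: r=7+0=7, c=0*2+0=0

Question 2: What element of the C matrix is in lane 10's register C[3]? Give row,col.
lane 10⇒10/4=2, 10 mod 4=2
i=3  r:2+8⇒10  c:2·2+1⇒5

10,5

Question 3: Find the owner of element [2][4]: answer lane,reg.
r:2=>grp=2,rB=0  c:4=>tig=2,lo=0
L=2*4+2=10  i=0*2+0=0

10,0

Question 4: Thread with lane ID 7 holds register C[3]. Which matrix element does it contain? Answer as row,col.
9,7

7: grp=1,tig=3
[3] (1+8,3*2+1) = (9,7)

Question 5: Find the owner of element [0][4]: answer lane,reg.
2,0

r=0->g=0,rb=0  c=4->t=2,b0=0
L=0*4+2=2  i=0*2+0=0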